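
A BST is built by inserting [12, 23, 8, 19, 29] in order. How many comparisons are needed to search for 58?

Search path for 58: 12 -> 23 -> 29
Found: False
Comparisons: 3


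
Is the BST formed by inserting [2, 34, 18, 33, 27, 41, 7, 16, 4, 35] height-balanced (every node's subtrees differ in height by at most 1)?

Tree (level-order array): [2, None, 34, 18, 41, 7, 33, 35, None, 4, 16, 27]
Definition: a tree is height-balanced if, at every node, |h(left) - h(right)| <= 1 (empty subtree has height -1).
Bottom-up per-node check:
  node 4: h_left=-1, h_right=-1, diff=0 [OK], height=0
  node 16: h_left=-1, h_right=-1, diff=0 [OK], height=0
  node 7: h_left=0, h_right=0, diff=0 [OK], height=1
  node 27: h_left=-1, h_right=-1, diff=0 [OK], height=0
  node 33: h_left=0, h_right=-1, diff=1 [OK], height=1
  node 18: h_left=1, h_right=1, diff=0 [OK], height=2
  node 35: h_left=-1, h_right=-1, diff=0 [OK], height=0
  node 41: h_left=0, h_right=-1, diff=1 [OK], height=1
  node 34: h_left=2, h_right=1, diff=1 [OK], height=3
  node 2: h_left=-1, h_right=3, diff=4 [FAIL (|-1-3|=4 > 1)], height=4
Node 2 violates the condition: |-1 - 3| = 4 > 1.
Result: Not balanced


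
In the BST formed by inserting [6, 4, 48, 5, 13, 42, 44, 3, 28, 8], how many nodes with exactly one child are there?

Tree built from: [6, 4, 48, 5, 13, 42, 44, 3, 28, 8]
Tree (level-order array): [6, 4, 48, 3, 5, 13, None, None, None, None, None, 8, 42, None, None, 28, 44]
Rule: These are nodes with exactly 1 non-null child.
Per-node child counts:
  node 6: 2 child(ren)
  node 4: 2 child(ren)
  node 3: 0 child(ren)
  node 5: 0 child(ren)
  node 48: 1 child(ren)
  node 13: 2 child(ren)
  node 8: 0 child(ren)
  node 42: 2 child(ren)
  node 28: 0 child(ren)
  node 44: 0 child(ren)
Matching nodes: [48]
Count of nodes with exactly one child: 1


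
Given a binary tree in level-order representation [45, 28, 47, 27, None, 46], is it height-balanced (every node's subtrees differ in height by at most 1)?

Tree (level-order array): [45, 28, 47, 27, None, 46]
Definition: a tree is height-balanced if, at every node, |h(left) - h(right)| <= 1 (empty subtree has height -1).
Bottom-up per-node check:
  node 27: h_left=-1, h_right=-1, diff=0 [OK], height=0
  node 28: h_left=0, h_right=-1, diff=1 [OK], height=1
  node 46: h_left=-1, h_right=-1, diff=0 [OK], height=0
  node 47: h_left=0, h_right=-1, diff=1 [OK], height=1
  node 45: h_left=1, h_right=1, diff=0 [OK], height=2
All nodes satisfy the balance condition.
Result: Balanced


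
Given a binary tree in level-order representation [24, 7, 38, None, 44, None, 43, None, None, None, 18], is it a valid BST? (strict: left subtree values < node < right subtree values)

Level-order array: [24, 7, 38, None, 44, None, 43, None, None, None, 18]
Validate using subtree bounds (lo, hi): at each node, require lo < value < hi,
then recurse left with hi=value and right with lo=value.
Preorder trace (stopping at first violation):
  at node 24 with bounds (-inf, +inf): OK
  at node 7 with bounds (-inf, 24): OK
  at node 44 with bounds (7, 24): VIOLATION
Node 44 violates its bound: not (7 < 44 < 24).
Result: Not a valid BST


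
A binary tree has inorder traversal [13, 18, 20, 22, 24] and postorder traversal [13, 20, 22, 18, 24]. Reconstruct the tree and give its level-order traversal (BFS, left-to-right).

Inorder:   [13, 18, 20, 22, 24]
Postorder: [13, 20, 22, 18, 24]
Algorithm: postorder visits root last, so walk postorder right-to-left;
each value is the root of the current inorder slice — split it at that
value, recurse on the right subtree first, then the left.
Recursive splits:
  root=24; inorder splits into left=[13, 18, 20, 22], right=[]
  root=18; inorder splits into left=[13], right=[20, 22]
  root=22; inorder splits into left=[20], right=[]
  root=20; inorder splits into left=[], right=[]
  root=13; inorder splits into left=[], right=[]
Reconstructed level-order: [24, 18, 13, 22, 20]


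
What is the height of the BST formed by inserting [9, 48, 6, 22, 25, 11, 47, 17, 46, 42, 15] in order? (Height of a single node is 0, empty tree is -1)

Insertion order: [9, 48, 6, 22, 25, 11, 47, 17, 46, 42, 15]
Tree (level-order array): [9, 6, 48, None, None, 22, None, 11, 25, None, 17, None, 47, 15, None, 46, None, None, None, 42]
Compute height bottom-up (empty subtree = -1):
  height(6) = 1 + max(-1, -1) = 0
  height(15) = 1 + max(-1, -1) = 0
  height(17) = 1 + max(0, -1) = 1
  height(11) = 1 + max(-1, 1) = 2
  height(42) = 1 + max(-1, -1) = 0
  height(46) = 1 + max(0, -1) = 1
  height(47) = 1 + max(1, -1) = 2
  height(25) = 1 + max(-1, 2) = 3
  height(22) = 1 + max(2, 3) = 4
  height(48) = 1 + max(4, -1) = 5
  height(9) = 1 + max(0, 5) = 6
Height = 6


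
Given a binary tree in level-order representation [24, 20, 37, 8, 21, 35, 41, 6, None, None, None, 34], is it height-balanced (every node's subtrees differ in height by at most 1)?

Tree (level-order array): [24, 20, 37, 8, 21, 35, 41, 6, None, None, None, 34]
Definition: a tree is height-balanced if, at every node, |h(left) - h(right)| <= 1 (empty subtree has height -1).
Bottom-up per-node check:
  node 6: h_left=-1, h_right=-1, diff=0 [OK], height=0
  node 8: h_left=0, h_right=-1, diff=1 [OK], height=1
  node 21: h_left=-1, h_right=-1, diff=0 [OK], height=0
  node 20: h_left=1, h_right=0, diff=1 [OK], height=2
  node 34: h_left=-1, h_right=-1, diff=0 [OK], height=0
  node 35: h_left=0, h_right=-1, diff=1 [OK], height=1
  node 41: h_left=-1, h_right=-1, diff=0 [OK], height=0
  node 37: h_left=1, h_right=0, diff=1 [OK], height=2
  node 24: h_left=2, h_right=2, diff=0 [OK], height=3
All nodes satisfy the balance condition.
Result: Balanced


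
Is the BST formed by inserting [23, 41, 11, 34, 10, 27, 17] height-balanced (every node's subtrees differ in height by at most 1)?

Tree (level-order array): [23, 11, 41, 10, 17, 34, None, None, None, None, None, 27]
Definition: a tree is height-balanced if, at every node, |h(left) - h(right)| <= 1 (empty subtree has height -1).
Bottom-up per-node check:
  node 10: h_left=-1, h_right=-1, diff=0 [OK], height=0
  node 17: h_left=-1, h_right=-1, diff=0 [OK], height=0
  node 11: h_left=0, h_right=0, diff=0 [OK], height=1
  node 27: h_left=-1, h_right=-1, diff=0 [OK], height=0
  node 34: h_left=0, h_right=-1, diff=1 [OK], height=1
  node 41: h_left=1, h_right=-1, diff=2 [FAIL (|1--1|=2 > 1)], height=2
  node 23: h_left=1, h_right=2, diff=1 [OK], height=3
Node 41 violates the condition: |1 - -1| = 2 > 1.
Result: Not balanced


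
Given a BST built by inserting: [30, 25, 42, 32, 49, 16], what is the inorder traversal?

Tree insertion order: [30, 25, 42, 32, 49, 16]
Tree (level-order array): [30, 25, 42, 16, None, 32, 49]
Inorder traversal: [16, 25, 30, 32, 42, 49]


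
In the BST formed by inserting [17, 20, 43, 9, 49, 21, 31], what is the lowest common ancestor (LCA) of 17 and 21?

Tree insertion order: [17, 20, 43, 9, 49, 21, 31]
Tree (level-order array): [17, 9, 20, None, None, None, 43, 21, 49, None, 31]
In a BST, the LCA of p=17, q=21 is the first node v on the
root-to-leaf path with p <= v <= q (go left if both < v, right if both > v).
Walk from root:
  at 17: 17 <= 17 <= 21, this is the LCA
LCA = 17


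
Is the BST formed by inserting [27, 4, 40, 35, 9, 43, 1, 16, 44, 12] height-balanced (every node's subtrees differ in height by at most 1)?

Tree (level-order array): [27, 4, 40, 1, 9, 35, 43, None, None, None, 16, None, None, None, 44, 12]
Definition: a tree is height-balanced if, at every node, |h(left) - h(right)| <= 1 (empty subtree has height -1).
Bottom-up per-node check:
  node 1: h_left=-1, h_right=-1, diff=0 [OK], height=0
  node 12: h_left=-1, h_right=-1, diff=0 [OK], height=0
  node 16: h_left=0, h_right=-1, diff=1 [OK], height=1
  node 9: h_left=-1, h_right=1, diff=2 [FAIL (|-1-1|=2 > 1)], height=2
  node 4: h_left=0, h_right=2, diff=2 [FAIL (|0-2|=2 > 1)], height=3
  node 35: h_left=-1, h_right=-1, diff=0 [OK], height=0
  node 44: h_left=-1, h_right=-1, diff=0 [OK], height=0
  node 43: h_left=-1, h_right=0, diff=1 [OK], height=1
  node 40: h_left=0, h_right=1, diff=1 [OK], height=2
  node 27: h_left=3, h_right=2, diff=1 [OK], height=4
Node 9 violates the condition: |-1 - 1| = 2 > 1.
Result: Not balanced


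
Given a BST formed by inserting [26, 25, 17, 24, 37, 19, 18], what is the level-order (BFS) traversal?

Tree insertion order: [26, 25, 17, 24, 37, 19, 18]
Tree (level-order array): [26, 25, 37, 17, None, None, None, None, 24, 19, None, 18]
BFS from the root, enqueuing left then right child of each popped node:
  queue [26] -> pop 26, enqueue [25, 37], visited so far: [26]
  queue [25, 37] -> pop 25, enqueue [17], visited so far: [26, 25]
  queue [37, 17] -> pop 37, enqueue [none], visited so far: [26, 25, 37]
  queue [17] -> pop 17, enqueue [24], visited so far: [26, 25, 37, 17]
  queue [24] -> pop 24, enqueue [19], visited so far: [26, 25, 37, 17, 24]
  queue [19] -> pop 19, enqueue [18], visited so far: [26, 25, 37, 17, 24, 19]
  queue [18] -> pop 18, enqueue [none], visited so far: [26, 25, 37, 17, 24, 19, 18]
Result: [26, 25, 37, 17, 24, 19, 18]


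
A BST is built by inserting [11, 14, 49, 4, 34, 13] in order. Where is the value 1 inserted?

Starting tree (level order): [11, 4, 14, None, None, 13, 49, None, None, 34]
Insertion path: 11 -> 4
Result: insert 1 as left child of 4
Final tree (level order): [11, 4, 14, 1, None, 13, 49, None, None, None, None, 34]


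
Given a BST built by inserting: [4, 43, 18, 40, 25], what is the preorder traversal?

Tree insertion order: [4, 43, 18, 40, 25]
Tree (level-order array): [4, None, 43, 18, None, None, 40, 25]
Preorder traversal: [4, 43, 18, 40, 25]


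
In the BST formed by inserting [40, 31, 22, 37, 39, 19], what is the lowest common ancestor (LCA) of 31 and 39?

Tree insertion order: [40, 31, 22, 37, 39, 19]
Tree (level-order array): [40, 31, None, 22, 37, 19, None, None, 39]
In a BST, the LCA of p=31, q=39 is the first node v on the
root-to-leaf path with p <= v <= q (go left if both < v, right if both > v).
Walk from root:
  at 40: both 31 and 39 < 40, go left
  at 31: 31 <= 31 <= 39, this is the LCA
LCA = 31


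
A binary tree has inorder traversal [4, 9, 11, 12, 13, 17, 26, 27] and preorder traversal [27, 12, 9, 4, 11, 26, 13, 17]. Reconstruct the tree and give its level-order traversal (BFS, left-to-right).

Inorder:  [4, 9, 11, 12, 13, 17, 26, 27]
Preorder: [27, 12, 9, 4, 11, 26, 13, 17]
Algorithm: preorder visits root first, so consume preorder in order;
for each root, split the current inorder slice at that value into
left-subtree inorder and right-subtree inorder, then recurse.
Recursive splits:
  root=27; inorder splits into left=[4, 9, 11, 12, 13, 17, 26], right=[]
  root=12; inorder splits into left=[4, 9, 11], right=[13, 17, 26]
  root=9; inorder splits into left=[4], right=[11]
  root=4; inorder splits into left=[], right=[]
  root=11; inorder splits into left=[], right=[]
  root=26; inorder splits into left=[13, 17], right=[]
  root=13; inorder splits into left=[], right=[17]
  root=17; inorder splits into left=[], right=[]
Reconstructed level-order: [27, 12, 9, 26, 4, 11, 13, 17]


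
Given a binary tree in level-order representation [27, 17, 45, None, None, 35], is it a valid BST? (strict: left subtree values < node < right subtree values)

Level-order array: [27, 17, 45, None, None, 35]
Validate using subtree bounds (lo, hi): at each node, require lo < value < hi,
then recurse left with hi=value and right with lo=value.
Preorder trace (stopping at first violation):
  at node 27 with bounds (-inf, +inf): OK
  at node 17 with bounds (-inf, 27): OK
  at node 45 with bounds (27, +inf): OK
  at node 35 with bounds (27, 45): OK
No violation found at any node.
Result: Valid BST


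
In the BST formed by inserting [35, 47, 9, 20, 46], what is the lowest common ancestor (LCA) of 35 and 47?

Tree insertion order: [35, 47, 9, 20, 46]
Tree (level-order array): [35, 9, 47, None, 20, 46]
In a BST, the LCA of p=35, q=47 is the first node v on the
root-to-leaf path with p <= v <= q (go left if both < v, right if both > v).
Walk from root:
  at 35: 35 <= 35 <= 47, this is the LCA
LCA = 35


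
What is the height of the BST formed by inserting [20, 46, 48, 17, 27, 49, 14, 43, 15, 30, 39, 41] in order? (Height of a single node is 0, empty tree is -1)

Insertion order: [20, 46, 48, 17, 27, 49, 14, 43, 15, 30, 39, 41]
Tree (level-order array): [20, 17, 46, 14, None, 27, 48, None, 15, None, 43, None, 49, None, None, 30, None, None, None, None, 39, None, 41]
Compute height bottom-up (empty subtree = -1):
  height(15) = 1 + max(-1, -1) = 0
  height(14) = 1 + max(-1, 0) = 1
  height(17) = 1 + max(1, -1) = 2
  height(41) = 1 + max(-1, -1) = 0
  height(39) = 1 + max(-1, 0) = 1
  height(30) = 1 + max(-1, 1) = 2
  height(43) = 1 + max(2, -1) = 3
  height(27) = 1 + max(-1, 3) = 4
  height(49) = 1 + max(-1, -1) = 0
  height(48) = 1 + max(-1, 0) = 1
  height(46) = 1 + max(4, 1) = 5
  height(20) = 1 + max(2, 5) = 6
Height = 6


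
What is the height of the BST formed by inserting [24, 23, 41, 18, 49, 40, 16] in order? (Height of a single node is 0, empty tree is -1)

Insertion order: [24, 23, 41, 18, 49, 40, 16]
Tree (level-order array): [24, 23, 41, 18, None, 40, 49, 16]
Compute height bottom-up (empty subtree = -1):
  height(16) = 1 + max(-1, -1) = 0
  height(18) = 1 + max(0, -1) = 1
  height(23) = 1 + max(1, -1) = 2
  height(40) = 1 + max(-1, -1) = 0
  height(49) = 1 + max(-1, -1) = 0
  height(41) = 1 + max(0, 0) = 1
  height(24) = 1 + max(2, 1) = 3
Height = 3


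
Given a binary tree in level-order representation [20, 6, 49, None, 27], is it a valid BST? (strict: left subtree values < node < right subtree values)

Level-order array: [20, 6, 49, None, 27]
Validate using subtree bounds (lo, hi): at each node, require lo < value < hi,
then recurse left with hi=value and right with lo=value.
Preorder trace (stopping at first violation):
  at node 20 with bounds (-inf, +inf): OK
  at node 6 with bounds (-inf, 20): OK
  at node 27 with bounds (6, 20): VIOLATION
Node 27 violates its bound: not (6 < 27 < 20).
Result: Not a valid BST


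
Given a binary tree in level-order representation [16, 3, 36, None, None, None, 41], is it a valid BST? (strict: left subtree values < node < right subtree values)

Level-order array: [16, 3, 36, None, None, None, 41]
Validate using subtree bounds (lo, hi): at each node, require lo < value < hi,
then recurse left with hi=value and right with lo=value.
Preorder trace (stopping at first violation):
  at node 16 with bounds (-inf, +inf): OK
  at node 3 with bounds (-inf, 16): OK
  at node 36 with bounds (16, +inf): OK
  at node 41 with bounds (36, +inf): OK
No violation found at any node.
Result: Valid BST


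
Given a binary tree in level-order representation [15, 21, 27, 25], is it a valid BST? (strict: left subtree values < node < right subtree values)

Level-order array: [15, 21, 27, 25]
Validate using subtree bounds (lo, hi): at each node, require lo < value < hi,
then recurse left with hi=value and right with lo=value.
Preorder trace (stopping at first violation):
  at node 15 with bounds (-inf, +inf): OK
  at node 21 with bounds (-inf, 15): VIOLATION
Node 21 violates its bound: not (-inf < 21 < 15).
Result: Not a valid BST


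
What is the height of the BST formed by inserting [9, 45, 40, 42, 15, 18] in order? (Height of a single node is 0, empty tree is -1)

Insertion order: [9, 45, 40, 42, 15, 18]
Tree (level-order array): [9, None, 45, 40, None, 15, 42, None, 18]
Compute height bottom-up (empty subtree = -1):
  height(18) = 1 + max(-1, -1) = 0
  height(15) = 1 + max(-1, 0) = 1
  height(42) = 1 + max(-1, -1) = 0
  height(40) = 1 + max(1, 0) = 2
  height(45) = 1 + max(2, -1) = 3
  height(9) = 1 + max(-1, 3) = 4
Height = 4


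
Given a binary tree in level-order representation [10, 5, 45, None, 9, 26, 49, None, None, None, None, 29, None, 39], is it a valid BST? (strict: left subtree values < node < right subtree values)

Level-order array: [10, 5, 45, None, 9, 26, 49, None, None, None, None, 29, None, 39]
Validate using subtree bounds (lo, hi): at each node, require lo < value < hi,
then recurse left with hi=value and right with lo=value.
Preorder trace (stopping at first violation):
  at node 10 with bounds (-inf, +inf): OK
  at node 5 with bounds (-inf, 10): OK
  at node 9 with bounds (5, 10): OK
  at node 45 with bounds (10, +inf): OK
  at node 26 with bounds (10, 45): OK
  at node 49 with bounds (45, +inf): OK
  at node 29 with bounds (45, 49): VIOLATION
Node 29 violates its bound: not (45 < 29 < 49).
Result: Not a valid BST


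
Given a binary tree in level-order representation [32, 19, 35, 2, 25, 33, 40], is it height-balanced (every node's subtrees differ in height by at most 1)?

Tree (level-order array): [32, 19, 35, 2, 25, 33, 40]
Definition: a tree is height-balanced if, at every node, |h(left) - h(right)| <= 1 (empty subtree has height -1).
Bottom-up per-node check:
  node 2: h_left=-1, h_right=-1, diff=0 [OK], height=0
  node 25: h_left=-1, h_right=-1, diff=0 [OK], height=0
  node 19: h_left=0, h_right=0, diff=0 [OK], height=1
  node 33: h_left=-1, h_right=-1, diff=0 [OK], height=0
  node 40: h_left=-1, h_right=-1, diff=0 [OK], height=0
  node 35: h_left=0, h_right=0, diff=0 [OK], height=1
  node 32: h_left=1, h_right=1, diff=0 [OK], height=2
All nodes satisfy the balance condition.
Result: Balanced


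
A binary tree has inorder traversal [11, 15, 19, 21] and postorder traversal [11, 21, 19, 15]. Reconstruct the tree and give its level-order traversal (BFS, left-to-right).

Inorder:   [11, 15, 19, 21]
Postorder: [11, 21, 19, 15]
Algorithm: postorder visits root last, so walk postorder right-to-left;
each value is the root of the current inorder slice — split it at that
value, recurse on the right subtree first, then the left.
Recursive splits:
  root=15; inorder splits into left=[11], right=[19, 21]
  root=19; inorder splits into left=[], right=[21]
  root=21; inorder splits into left=[], right=[]
  root=11; inorder splits into left=[], right=[]
Reconstructed level-order: [15, 11, 19, 21]


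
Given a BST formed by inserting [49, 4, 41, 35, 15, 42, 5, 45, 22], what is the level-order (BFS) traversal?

Tree insertion order: [49, 4, 41, 35, 15, 42, 5, 45, 22]
Tree (level-order array): [49, 4, None, None, 41, 35, 42, 15, None, None, 45, 5, 22]
BFS from the root, enqueuing left then right child of each popped node:
  queue [49] -> pop 49, enqueue [4], visited so far: [49]
  queue [4] -> pop 4, enqueue [41], visited so far: [49, 4]
  queue [41] -> pop 41, enqueue [35, 42], visited so far: [49, 4, 41]
  queue [35, 42] -> pop 35, enqueue [15], visited so far: [49, 4, 41, 35]
  queue [42, 15] -> pop 42, enqueue [45], visited so far: [49, 4, 41, 35, 42]
  queue [15, 45] -> pop 15, enqueue [5, 22], visited so far: [49, 4, 41, 35, 42, 15]
  queue [45, 5, 22] -> pop 45, enqueue [none], visited so far: [49, 4, 41, 35, 42, 15, 45]
  queue [5, 22] -> pop 5, enqueue [none], visited so far: [49, 4, 41, 35, 42, 15, 45, 5]
  queue [22] -> pop 22, enqueue [none], visited so far: [49, 4, 41, 35, 42, 15, 45, 5, 22]
Result: [49, 4, 41, 35, 42, 15, 45, 5, 22]


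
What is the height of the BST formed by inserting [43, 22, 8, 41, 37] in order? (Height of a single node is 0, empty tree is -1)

Insertion order: [43, 22, 8, 41, 37]
Tree (level-order array): [43, 22, None, 8, 41, None, None, 37]
Compute height bottom-up (empty subtree = -1):
  height(8) = 1 + max(-1, -1) = 0
  height(37) = 1 + max(-1, -1) = 0
  height(41) = 1 + max(0, -1) = 1
  height(22) = 1 + max(0, 1) = 2
  height(43) = 1 + max(2, -1) = 3
Height = 3


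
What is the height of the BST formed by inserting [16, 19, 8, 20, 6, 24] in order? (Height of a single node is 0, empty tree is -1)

Insertion order: [16, 19, 8, 20, 6, 24]
Tree (level-order array): [16, 8, 19, 6, None, None, 20, None, None, None, 24]
Compute height bottom-up (empty subtree = -1):
  height(6) = 1 + max(-1, -1) = 0
  height(8) = 1 + max(0, -1) = 1
  height(24) = 1 + max(-1, -1) = 0
  height(20) = 1 + max(-1, 0) = 1
  height(19) = 1 + max(-1, 1) = 2
  height(16) = 1 + max(1, 2) = 3
Height = 3


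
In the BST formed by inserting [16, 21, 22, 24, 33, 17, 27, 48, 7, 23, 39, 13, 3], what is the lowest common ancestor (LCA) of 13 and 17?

Tree insertion order: [16, 21, 22, 24, 33, 17, 27, 48, 7, 23, 39, 13, 3]
Tree (level-order array): [16, 7, 21, 3, 13, 17, 22, None, None, None, None, None, None, None, 24, 23, 33, None, None, 27, 48, None, None, 39]
In a BST, the LCA of p=13, q=17 is the first node v on the
root-to-leaf path with p <= v <= q (go left if both < v, right if both > v).
Walk from root:
  at 16: 13 <= 16 <= 17, this is the LCA
LCA = 16


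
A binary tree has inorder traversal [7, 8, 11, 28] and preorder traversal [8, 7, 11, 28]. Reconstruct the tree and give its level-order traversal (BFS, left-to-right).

Inorder:  [7, 8, 11, 28]
Preorder: [8, 7, 11, 28]
Algorithm: preorder visits root first, so consume preorder in order;
for each root, split the current inorder slice at that value into
left-subtree inorder and right-subtree inorder, then recurse.
Recursive splits:
  root=8; inorder splits into left=[7], right=[11, 28]
  root=7; inorder splits into left=[], right=[]
  root=11; inorder splits into left=[], right=[28]
  root=28; inorder splits into left=[], right=[]
Reconstructed level-order: [8, 7, 11, 28]


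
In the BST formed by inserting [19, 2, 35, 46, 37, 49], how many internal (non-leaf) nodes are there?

Tree built from: [19, 2, 35, 46, 37, 49]
Tree (level-order array): [19, 2, 35, None, None, None, 46, 37, 49]
Rule: An internal node has at least one child.
Per-node child counts:
  node 19: 2 child(ren)
  node 2: 0 child(ren)
  node 35: 1 child(ren)
  node 46: 2 child(ren)
  node 37: 0 child(ren)
  node 49: 0 child(ren)
Matching nodes: [19, 35, 46]
Count of internal (non-leaf) nodes: 3


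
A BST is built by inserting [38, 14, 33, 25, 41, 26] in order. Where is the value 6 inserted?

Starting tree (level order): [38, 14, 41, None, 33, None, None, 25, None, None, 26]
Insertion path: 38 -> 14
Result: insert 6 as left child of 14
Final tree (level order): [38, 14, 41, 6, 33, None, None, None, None, 25, None, None, 26]


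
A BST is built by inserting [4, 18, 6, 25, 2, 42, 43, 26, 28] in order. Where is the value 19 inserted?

Starting tree (level order): [4, 2, 18, None, None, 6, 25, None, None, None, 42, 26, 43, None, 28]
Insertion path: 4 -> 18 -> 25
Result: insert 19 as left child of 25
Final tree (level order): [4, 2, 18, None, None, 6, 25, None, None, 19, 42, None, None, 26, 43, None, 28]


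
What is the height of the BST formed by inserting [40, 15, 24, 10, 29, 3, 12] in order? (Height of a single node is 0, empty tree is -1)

Insertion order: [40, 15, 24, 10, 29, 3, 12]
Tree (level-order array): [40, 15, None, 10, 24, 3, 12, None, 29]
Compute height bottom-up (empty subtree = -1):
  height(3) = 1 + max(-1, -1) = 0
  height(12) = 1 + max(-1, -1) = 0
  height(10) = 1 + max(0, 0) = 1
  height(29) = 1 + max(-1, -1) = 0
  height(24) = 1 + max(-1, 0) = 1
  height(15) = 1 + max(1, 1) = 2
  height(40) = 1 + max(2, -1) = 3
Height = 3


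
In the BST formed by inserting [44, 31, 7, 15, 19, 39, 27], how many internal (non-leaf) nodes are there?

Tree built from: [44, 31, 7, 15, 19, 39, 27]
Tree (level-order array): [44, 31, None, 7, 39, None, 15, None, None, None, 19, None, 27]
Rule: An internal node has at least one child.
Per-node child counts:
  node 44: 1 child(ren)
  node 31: 2 child(ren)
  node 7: 1 child(ren)
  node 15: 1 child(ren)
  node 19: 1 child(ren)
  node 27: 0 child(ren)
  node 39: 0 child(ren)
Matching nodes: [44, 31, 7, 15, 19]
Count of internal (non-leaf) nodes: 5


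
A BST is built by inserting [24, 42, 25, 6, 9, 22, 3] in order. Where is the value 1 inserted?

Starting tree (level order): [24, 6, 42, 3, 9, 25, None, None, None, None, 22]
Insertion path: 24 -> 6 -> 3
Result: insert 1 as left child of 3
Final tree (level order): [24, 6, 42, 3, 9, 25, None, 1, None, None, 22]


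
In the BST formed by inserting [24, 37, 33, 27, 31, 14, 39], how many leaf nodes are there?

Tree built from: [24, 37, 33, 27, 31, 14, 39]
Tree (level-order array): [24, 14, 37, None, None, 33, 39, 27, None, None, None, None, 31]
Rule: A leaf has 0 children.
Per-node child counts:
  node 24: 2 child(ren)
  node 14: 0 child(ren)
  node 37: 2 child(ren)
  node 33: 1 child(ren)
  node 27: 1 child(ren)
  node 31: 0 child(ren)
  node 39: 0 child(ren)
Matching nodes: [14, 31, 39]
Count of leaf nodes: 3


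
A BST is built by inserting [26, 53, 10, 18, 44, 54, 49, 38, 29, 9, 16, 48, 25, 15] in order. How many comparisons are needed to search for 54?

Search path for 54: 26 -> 53 -> 54
Found: True
Comparisons: 3


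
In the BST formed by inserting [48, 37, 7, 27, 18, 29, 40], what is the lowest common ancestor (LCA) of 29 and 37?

Tree insertion order: [48, 37, 7, 27, 18, 29, 40]
Tree (level-order array): [48, 37, None, 7, 40, None, 27, None, None, 18, 29]
In a BST, the LCA of p=29, q=37 is the first node v on the
root-to-leaf path with p <= v <= q (go left if both < v, right if both > v).
Walk from root:
  at 48: both 29 and 37 < 48, go left
  at 37: 29 <= 37 <= 37, this is the LCA
LCA = 37


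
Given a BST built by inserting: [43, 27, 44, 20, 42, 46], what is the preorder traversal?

Tree insertion order: [43, 27, 44, 20, 42, 46]
Tree (level-order array): [43, 27, 44, 20, 42, None, 46]
Preorder traversal: [43, 27, 20, 42, 44, 46]


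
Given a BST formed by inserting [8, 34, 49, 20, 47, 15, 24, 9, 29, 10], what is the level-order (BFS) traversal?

Tree insertion order: [8, 34, 49, 20, 47, 15, 24, 9, 29, 10]
Tree (level-order array): [8, None, 34, 20, 49, 15, 24, 47, None, 9, None, None, 29, None, None, None, 10]
BFS from the root, enqueuing left then right child of each popped node:
  queue [8] -> pop 8, enqueue [34], visited so far: [8]
  queue [34] -> pop 34, enqueue [20, 49], visited so far: [8, 34]
  queue [20, 49] -> pop 20, enqueue [15, 24], visited so far: [8, 34, 20]
  queue [49, 15, 24] -> pop 49, enqueue [47], visited so far: [8, 34, 20, 49]
  queue [15, 24, 47] -> pop 15, enqueue [9], visited so far: [8, 34, 20, 49, 15]
  queue [24, 47, 9] -> pop 24, enqueue [29], visited so far: [8, 34, 20, 49, 15, 24]
  queue [47, 9, 29] -> pop 47, enqueue [none], visited so far: [8, 34, 20, 49, 15, 24, 47]
  queue [9, 29] -> pop 9, enqueue [10], visited so far: [8, 34, 20, 49, 15, 24, 47, 9]
  queue [29, 10] -> pop 29, enqueue [none], visited so far: [8, 34, 20, 49, 15, 24, 47, 9, 29]
  queue [10] -> pop 10, enqueue [none], visited so far: [8, 34, 20, 49, 15, 24, 47, 9, 29, 10]
Result: [8, 34, 20, 49, 15, 24, 47, 9, 29, 10]


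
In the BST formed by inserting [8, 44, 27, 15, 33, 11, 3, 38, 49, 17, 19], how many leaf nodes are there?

Tree built from: [8, 44, 27, 15, 33, 11, 3, 38, 49, 17, 19]
Tree (level-order array): [8, 3, 44, None, None, 27, 49, 15, 33, None, None, 11, 17, None, 38, None, None, None, 19]
Rule: A leaf has 0 children.
Per-node child counts:
  node 8: 2 child(ren)
  node 3: 0 child(ren)
  node 44: 2 child(ren)
  node 27: 2 child(ren)
  node 15: 2 child(ren)
  node 11: 0 child(ren)
  node 17: 1 child(ren)
  node 19: 0 child(ren)
  node 33: 1 child(ren)
  node 38: 0 child(ren)
  node 49: 0 child(ren)
Matching nodes: [3, 11, 19, 38, 49]
Count of leaf nodes: 5


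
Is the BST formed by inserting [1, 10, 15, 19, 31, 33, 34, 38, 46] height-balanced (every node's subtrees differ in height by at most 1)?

Tree (level-order array): [1, None, 10, None, 15, None, 19, None, 31, None, 33, None, 34, None, 38, None, 46]
Definition: a tree is height-balanced if, at every node, |h(left) - h(right)| <= 1 (empty subtree has height -1).
Bottom-up per-node check:
  node 46: h_left=-1, h_right=-1, diff=0 [OK], height=0
  node 38: h_left=-1, h_right=0, diff=1 [OK], height=1
  node 34: h_left=-1, h_right=1, diff=2 [FAIL (|-1-1|=2 > 1)], height=2
  node 33: h_left=-1, h_right=2, diff=3 [FAIL (|-1-2|=3 > 1)], height=3
  node 31: h_left=-1, h_right=3, diff=4 [FAIL (|-1-3|=4 > 1)], height=4
  node 19: h_left=-1, h_right=4, diff=5 [FAIL (|-1-4|=5 > 1)], height=5
  node 15: h_left=-1, h_right=5, diff=6 [FAIL (|-1-5|=6 > 1)], height=6
  node 10: h_left=-1, h_right=6, diff=7 [FAIL (|-1-6|=7 > 1)], height=7
  node 1: h_left=-1, h_right=7, diff=8 [FAIL (|-1-7|=8 > 1)], height=8
Node 34 violates the condition: |-1 - 1| = 2 > 1.
Result: Not balanced


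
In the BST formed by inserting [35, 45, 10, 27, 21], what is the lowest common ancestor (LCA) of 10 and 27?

Tree insertion order: [35, 45, 10, 27, 21]
Tree (level-order array): [35, 10, 45, None, 27, None, None, 21]
In a BST, the LCA of p=10, q=27 is the first node v on the
root-to-leaf path with p <= v <= q (go left if both < v, right if both > v).
Walk from root:
  at 35: both 10 and 27 < 35, go left
  at 10: 10 <= 10 <= 27, this is the LCA
LCA = 10


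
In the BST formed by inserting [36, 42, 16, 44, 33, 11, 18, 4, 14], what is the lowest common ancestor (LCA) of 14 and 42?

Tree insertion order: [36, 42, 16, 44, 33, 11, 18, 4, 14]
Tree (level-order array): [36, 16, 42, 11, 33, None, 44, 4, 14, 18]
In a BST, the LCA of p=14, q=42 is the first node v on the
root-to-leaf path with p <= v <= q (go left if both < v, right if both > v).
Walk from root:
  at 36: 14 <= 36 <= 42, this is the LCA
LCA = 36


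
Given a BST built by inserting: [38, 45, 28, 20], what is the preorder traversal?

Tree insertion order: [38, 45, 28, 20]
Tree (level-order array): [38, 28, 45, 20]
Preorder traversal: [38, 28, 20, 45]


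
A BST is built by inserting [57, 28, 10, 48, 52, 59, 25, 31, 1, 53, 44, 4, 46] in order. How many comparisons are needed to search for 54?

Search path for 54: 57 -> 28 -> 48 -> 52 -> 53
Found: False
Comparisons: 5


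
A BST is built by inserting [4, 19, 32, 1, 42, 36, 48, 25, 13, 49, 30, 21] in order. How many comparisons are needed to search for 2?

Search path for 2: 4 -> 1
Found: False
Comparisons: 2


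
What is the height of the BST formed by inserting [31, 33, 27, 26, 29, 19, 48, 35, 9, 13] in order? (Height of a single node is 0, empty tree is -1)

Insertion order: [31, 33, 27, 26, 29, 19, 48, 35, 9, 13]
Tree (level-order array): [31, 27, 33, 26, 29, None, 48, 19, None, None, None, 35, None, 9, None, None, None, None, 13]
Compute height bottom-up (empty subtree = -1):
  height(13) = 1 + max(-1, -1) = 0
  height(9) = 1 + max(-1, 0) = 1
  height(19) = 1 + max(1, -1) = 2
  height(26) = 1 + max(2, -1) = 3
  height(29) = 1 + max(-1, -1) = 0
  height(27) = 1 + max(3, 0) = 4
  height(35) = 1 + max(-1, -1) = 0
  height(48) = 1 + max(0, -1) = 1
  height(33) = 1 + max(-1, 1) = 2
  height(31) = 1 + max(4, 2) = 5
Height = 5


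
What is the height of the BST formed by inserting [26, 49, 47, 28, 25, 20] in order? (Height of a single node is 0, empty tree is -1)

Insertion order: [26, 49, 47, 28, 25, 20]
Tree (level-order array): [26, 25, 49, 20, None, 47, None, None, None, 28]
Compute height bottom-up (empty subtree = -1):
  height(20) = 1 + max(-1, -1) = 0
  height(25) = 1 + max(0, -1) = 1
  height(28) = 1 + max(-1, -1) = 0
  height(47) = 1 + max(0, -1) = 1
  height(49) = 1 + max(1, -1) = 2
  height(26) = 1 + max(1, 2) = 3
Height = 3


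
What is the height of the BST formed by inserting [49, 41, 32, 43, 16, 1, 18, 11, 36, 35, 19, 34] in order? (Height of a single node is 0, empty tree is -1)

Insertion order: [49, 41, 32, 43, 16, 1, 18, 11, 36, 35, 19, 34]
Tree (level-order array): [49, 41, None, 32, 43, 16, 36, None, None, 1, 18, 35, None, None, 11, None, 19, 34]
Compute height bottom-up (empty subtree = -1):
  height(11) = 1 + max(-1, -1) = 0
  height(1) = 1 + max(-1, 0) = 1
  height(19) = 1 + max(-1, -1) = 0
  height(18) = 1 + max(-1, 0) = 1
  height(16) = 1 + max(1, 1) = 2
  height(34) = 1 + max(-1, -1) = 0
  height(35) = 1 + max(0, -1) = 1
  height(36) = 1 + max(1, -1) = 2
  height(32) = 1 + max(2, 2) = 3
  height(43) = 1 + max(-1, -1) = 0
  height(41) = 1 + max(3, 0) = 4
  height(49) = 1 + max(4, -1) = 5
Height = 5


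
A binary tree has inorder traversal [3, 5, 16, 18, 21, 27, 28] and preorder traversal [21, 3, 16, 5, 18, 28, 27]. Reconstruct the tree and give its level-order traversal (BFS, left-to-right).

Inorder:  [3, 5, 16, 18, 21, 27, 28]
Preorder: [21, 3, 16, 5, 18, 28, 27]
Algorithm: preorder visits root first, so consume preorder in order;
for each root, split the current inorder slice at that value into
left-subtree inorder and right-subtree inorder, then recurse.
Recursive splits:
  root=21; inorder splits into left=[3, 5, 16, 18], right=[27, 28]
  root=3; inorder splits into left=[], right=[5, 16, 18]
  root=16; inorder splits into left=[5], right=[18]
  root=5; inorder splits into left=[], right=[]
  root=18; inorder splits into left=[], right=[]
  root=28; inorder splits into left=[27], right=[]
  root=27; inorder splits into left=[], right=[]
Reconstructed level-order: [21, 3, 28, 16, 27, 5, 18]


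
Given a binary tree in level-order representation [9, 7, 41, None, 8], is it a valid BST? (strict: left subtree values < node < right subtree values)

Level-order array: [9, 7, 41, None, 8]
Validate using subtree bounds (lo, hi): at each node, require lo < value < hi,
then recurse left with hi=value and right with lo=value.
Preorder trace (stopping at first violation):
  at node 9 with bounds (-inf, +inf): OK
  at node 7 with bounds (-inf, 9): OK
  at node 8 with bounds (7, 9): OK
  at node 41 with bounds (9, +inf): OK
No violation found at any node.
Result: Valid BST


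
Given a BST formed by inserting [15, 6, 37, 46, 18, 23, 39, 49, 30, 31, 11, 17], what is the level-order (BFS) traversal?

Tree insertion order: [15, 6, 37, 46, 18, 23, 39, 49, 30, 31, 11, 17]
Tree (level-order array): [15, 6, 37, None, 11, 18, 46, None, None, 17, 23, 39, 49, None, None, None, 30, None, None, None, None, None, 31]
BFS from the root, enqueuing left then right child of each popped node:
  queue [15] -> pop 15, enqueue [6, 37], visited so far: [15]
  queue [6, 37] -> pop 6, enqueue [11], visited so far: [15, 6]
  queue [37, 11] -> pop 37, enqueue [18, 46], visited so far: [15, 6, 37]
  queue [11, 18, 46] -> pop 11, enqueue [none], visited so far: [15, 6, 37, 11]
  queue [18, 46] -> pop 18, enqueue [17, 23], visited so far: [15, 6, 37, 11, 18]
  queue [46, 17, 23] -> pop 46, enqueue [39, 49], visited so far: [15, 6, 37, 11, 18, 46]
  queue [17, 23, 39, 49] -> pop 17, enqueue [none], visited so far: [15, 6, 37, 11, 18, 46, 17]
  queue [23, 39, 49] -> pop 23, enqueue [30], visited so far: [15, 6, 37, 11, 18, 46, 17, 23]
  queue [39, 49, 30] -> pop 39, enqueue [none], visited so far: [15, 6, 37, 11, 18, 46, 17, 23, 39]
  queue [49, 30] -> pop 49, enqueue [none], visited so far: [15, 6, 37, 11, 18, 46, 17, 23, 39, 49]
  queue [30] -> pop 30, enqueue [31], visited so far: [15, 6, 37, 11, 18, 46, 17, 23, 39, 49, 30]
  queue [31] -> pop 31, enqueue [none], visited so far: [15, 6, 37, 11, 18, 46, 17, 23, 39, 49, 30, 31]
Result: [15, 6, 37, 11, 18, 46, 17, 23, 39, 49, 30, 31]


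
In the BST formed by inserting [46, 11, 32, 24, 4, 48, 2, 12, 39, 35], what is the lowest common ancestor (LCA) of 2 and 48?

Tree insertion order: [46, 11, 32, 24, 4, 48, 2, 12, 39, 35]
Tree (level-order array): [46, 11, 48, 4, 32, None, None, 2, None, 24, 39, None, None, 12, None, 35]
In a BST, the LCA of p=2, q=48 is the first node v on the
root-to-leaf path with p <= v <= q (go left if both < v, right if both > v).
Walk from root:
  at 46: 2 <= 46 <= 48, this is the LCA
LCA = 46


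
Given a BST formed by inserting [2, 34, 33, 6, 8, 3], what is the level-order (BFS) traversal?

Tree insertion order: [2, 34, 33, 6, 8, 3]
Tree (level-order array): [2, None, 34, 33, None, 6, None, 3, 8]
BFS from the root, enqueuing left then right child of each popped node:
  queue [2] -> pop 2, enqueue [34], visited so far: [2]
  queue [34] -> pop 34, enqueue [33], visited so far: [2, 34]
  queue [33] -> pop 33, enqueue [6], visited so far: [2, 34, 33]
  queue [6] -> pop 6, enqueue [3, 8], visited so far: [2, 34, 33, 6]
  queue [3, 8] -> pop 3, enqueue [none], visited so far: [2, 34, 33, 6, 3]
  queue [8] -> pop 8, enqueue [none], visited so far: [2, 34, 33, 6, 3, 8]
Result: [2, 34, 33, 6, 3, 8]


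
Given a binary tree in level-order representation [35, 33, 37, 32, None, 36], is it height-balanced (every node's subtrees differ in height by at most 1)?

Tree (level-order array): [35, 33, 37, 32, None, 36]
Definition: a tree is height-balanced if, at every node, |h(left) - h(right)| <= 1 (empty subtree has height -1).
Bottom-up per-node check:
  node 32: h_left=-1, h_right=-1, diff=0 [OK], height=0
  node 33: h_left=0, h_right=-1, diff=1 [OK], height=1
  node 36: h_left=-1, h_right=-1, diff=0 [OK], height=0
  node 37: h_left=0, h_right=-1, diff=1 [OK], height=1
  node 35: h_left=1, h_right=1, diff=0 [OK], height=2
All nodes satisfy the balance condition.
Result: Balanced


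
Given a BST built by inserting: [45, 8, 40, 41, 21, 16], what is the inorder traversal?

Tree insertion order: [45, 8, 40, 41, 21, 16]
Tree (level-order array): [45, 8, None, None, 40, 21, 41, 16]
Inorder traversal: [8, 16, 21, 40, 41, 45]


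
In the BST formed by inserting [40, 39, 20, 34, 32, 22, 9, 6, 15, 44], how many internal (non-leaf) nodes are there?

Tree built from: [40, 39, 20, 34, 32, 22, 9, 6, 15, 44]
Tree (level-order array): [40, 39, 44, 20, None, None, None, 9, 34, 6, 15, 32, None, None, None, None, None, 22]
Rule: An internal node has at least one child.
Per-node child counts:
  node 40: 2 child(ren)
  node 39: 1 child(ren)
  node 20: 2 child(ren)
  node 9: 2 child(ren)
  node 6: 0 child(ren)
  node 15: 0 child(ren)
  node 34: 1 child(ren)
  node 32: 1 child(ren)
  node 22: 0 child(ren)
  node 44: 0 child(ren)
Matching nodes: [40, 39, 20, 9, 34, 32]
Count of internal (non-leaf) nodes: 6


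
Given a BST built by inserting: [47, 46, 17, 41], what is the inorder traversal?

Tree insertion order: [47, 46, 17, 41]
Tree (level-order array): [47, 46, None, 17, None, None, 41]
Inorder traversal: [17, 41, 46, 47]


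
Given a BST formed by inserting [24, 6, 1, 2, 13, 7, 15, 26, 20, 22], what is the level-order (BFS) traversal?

Tree insertion order: [24, 6, 1, 2, 13, 7, 15, 26, 20, 22]
Tree (level-order array): [24, 6, 26, 1, 13, None, None, None, 2, 7, 15, None, None, None, None, None, 20, None, 22]
BFS from the root, enqueuing left then right child of each popped node:
  queue [24] -> pop 24, enqueue [6, 26], visited so far: [24]
  queue [6, 26] -> pop 6, enqueue [1, 13], visited so far: [24, 6]
  queue [26, 1, 13] -> pop 26, enqueue [none], visited so far: [24, 6, 26]
  queue [1, 13] -> pop 1, enqueue [2], visited so far: [24, 6, 26, 1]
  queue [13, 2] -> pop 13, enqueue [7, 15], visited so far: [24, 6, 26, 1, 13]
  queue [2, 7, 15] -> pop 2, enqueue [none], visited so far: [24, 6, 26, 1, 13, 2]
  queue [7, 15] -> pop 7, enqueue [none], visited so far: [24, 6, 26, 1, 13, 2, 7]
  queue [15] -> pop 15, enqueue [20], visited so far: [24, 6, 26, 1, 13, 2, 7, 15]
  queue [20] -> pop 20, enqueue [22], visited so far: [24, 6, 26, 1, 13, 2, 7, 15, 20]
  queue [22] -> pop 22, enqueue [none], visited so far: [24, 6, 26, 1, 13, 2, 7, 15, 20, 22]
Result: [24, 6, 26, 1, 13, 2, 7, 15, 20, 22]


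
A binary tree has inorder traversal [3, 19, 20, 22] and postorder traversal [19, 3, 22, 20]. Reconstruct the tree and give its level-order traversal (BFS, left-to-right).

Inorder:   [3, 19, 20, 22]
Postorder: [19, 3, 22, 20]
Algorithm: postorder visits root last, so walk postorder right-to-left;
each value is the root of the current inorder slice — split it at that
value, recurse on the right subtree first, then the left.
Recursive splits:
  root=20; inorder splits into left=[3, 19], right=[22]
  root=22; inorder splits into left=[], right=[]
  root=3; inorder splits into left=[], right=[19]
  root=19; inorder splits into left=[], right=[]
Reconstructed level-order: [20, 3, 22, 19]


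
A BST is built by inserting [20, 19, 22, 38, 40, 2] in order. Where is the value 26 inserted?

Starting tree (level order): [20, 19, 22, 2, None, None, 38, None, None, None, 40]
Insertion path: 20 -> 22 -> 38
Result: insert 26 as left child of 38
Final tree (level order): [20, 19, 22, 2, None, None, 38, None, None, 26, 40]
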